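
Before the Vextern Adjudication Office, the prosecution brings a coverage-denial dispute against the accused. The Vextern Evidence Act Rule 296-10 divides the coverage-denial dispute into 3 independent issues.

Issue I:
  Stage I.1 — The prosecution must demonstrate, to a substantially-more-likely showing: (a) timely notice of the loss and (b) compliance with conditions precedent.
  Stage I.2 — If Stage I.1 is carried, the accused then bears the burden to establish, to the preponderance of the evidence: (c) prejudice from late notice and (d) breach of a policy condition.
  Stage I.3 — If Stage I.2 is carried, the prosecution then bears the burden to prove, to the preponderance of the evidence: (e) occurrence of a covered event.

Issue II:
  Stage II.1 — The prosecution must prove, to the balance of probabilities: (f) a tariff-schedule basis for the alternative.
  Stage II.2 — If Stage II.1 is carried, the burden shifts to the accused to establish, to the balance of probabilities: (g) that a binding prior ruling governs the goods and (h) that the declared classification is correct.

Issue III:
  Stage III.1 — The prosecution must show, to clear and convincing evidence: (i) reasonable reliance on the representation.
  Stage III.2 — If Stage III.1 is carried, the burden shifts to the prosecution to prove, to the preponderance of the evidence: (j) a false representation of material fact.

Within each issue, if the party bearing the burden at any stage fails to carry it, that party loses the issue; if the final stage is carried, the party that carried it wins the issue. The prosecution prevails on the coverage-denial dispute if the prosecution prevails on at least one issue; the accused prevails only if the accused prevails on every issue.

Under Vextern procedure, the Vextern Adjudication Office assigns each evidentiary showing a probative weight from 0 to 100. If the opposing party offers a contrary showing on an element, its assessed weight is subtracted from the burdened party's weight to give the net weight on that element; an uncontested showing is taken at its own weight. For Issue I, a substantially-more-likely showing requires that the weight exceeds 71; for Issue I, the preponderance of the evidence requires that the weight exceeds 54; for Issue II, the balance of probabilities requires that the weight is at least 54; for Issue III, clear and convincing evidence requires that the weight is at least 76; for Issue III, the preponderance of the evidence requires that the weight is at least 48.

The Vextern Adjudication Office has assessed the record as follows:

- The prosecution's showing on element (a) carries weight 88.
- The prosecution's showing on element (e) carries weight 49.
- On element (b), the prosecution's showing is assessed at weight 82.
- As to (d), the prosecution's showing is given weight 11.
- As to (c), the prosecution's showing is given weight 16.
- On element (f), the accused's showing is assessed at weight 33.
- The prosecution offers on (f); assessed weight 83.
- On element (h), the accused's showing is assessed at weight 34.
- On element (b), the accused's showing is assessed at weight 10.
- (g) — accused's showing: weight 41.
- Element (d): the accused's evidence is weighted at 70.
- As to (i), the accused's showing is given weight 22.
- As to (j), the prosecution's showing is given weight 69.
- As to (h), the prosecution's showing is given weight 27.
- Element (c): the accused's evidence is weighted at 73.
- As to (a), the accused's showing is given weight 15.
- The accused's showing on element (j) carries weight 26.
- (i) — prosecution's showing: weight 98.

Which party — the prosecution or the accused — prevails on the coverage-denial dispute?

— Issue I —
Stage I.1 — burden on prosecution; standard: a substantially-more-likely showing (weight exceeds 71).
    (a): 88 − 15 = 73 > 71 [met]
    (b): 82 − 10 = 72 > 71 [met]
  All elements met. The burden passes to the accused.
Stage I.2 — burden on accused; standard: the preponderance of the evidence (weight exceeds 54).
    (c): 73 − 16 = 57 > 54 [met]
    (d): 70 − 11 = 59 > 54 [met]
  Stage I.2 carried; the burden shifts to the prosecution.
Stage I.3 — burden on prosecution; standard: the preponderance of the evidence (weight exceeds 54).
    (e): 49 ≤ 54 [not met]
  The prosecution does not carry Stage I.3.
The accused prevails on this issue.
— Issue II —
Stage II.1 — burden on prosecution; standard: the balance of probabilities (weight is at least 54).
    (f): 83 − 33 = 50 < 54 [not met]
  Stage II.1 not carried; the prosecution fails its burden.
The analysis ends at Stage II.1; the accused prevails on this issue.
— Issue III —
Stage III.1 — burden on prosecution; standard: clear and convincing evidence (weight is at least 76).
    (i): 98 − 22 = 76 ≥ 76 [met]
  All elements met. The prosecution retains the burden for Stage III.2.
Stage III.2 — burden on prosecution; standard: the preponderance of the evidence (weight is at least 48).
    (j): 69 − 26 = 43 < 48 [not met]
  The prosecution does not carry Stage III.2.
The accused prevails on this issue.
Per-issue: Issue I → accused; Issue II → accused; Issue III → accused. The prosecution must prevail on at least one issue; overall, the accused prevails.

accused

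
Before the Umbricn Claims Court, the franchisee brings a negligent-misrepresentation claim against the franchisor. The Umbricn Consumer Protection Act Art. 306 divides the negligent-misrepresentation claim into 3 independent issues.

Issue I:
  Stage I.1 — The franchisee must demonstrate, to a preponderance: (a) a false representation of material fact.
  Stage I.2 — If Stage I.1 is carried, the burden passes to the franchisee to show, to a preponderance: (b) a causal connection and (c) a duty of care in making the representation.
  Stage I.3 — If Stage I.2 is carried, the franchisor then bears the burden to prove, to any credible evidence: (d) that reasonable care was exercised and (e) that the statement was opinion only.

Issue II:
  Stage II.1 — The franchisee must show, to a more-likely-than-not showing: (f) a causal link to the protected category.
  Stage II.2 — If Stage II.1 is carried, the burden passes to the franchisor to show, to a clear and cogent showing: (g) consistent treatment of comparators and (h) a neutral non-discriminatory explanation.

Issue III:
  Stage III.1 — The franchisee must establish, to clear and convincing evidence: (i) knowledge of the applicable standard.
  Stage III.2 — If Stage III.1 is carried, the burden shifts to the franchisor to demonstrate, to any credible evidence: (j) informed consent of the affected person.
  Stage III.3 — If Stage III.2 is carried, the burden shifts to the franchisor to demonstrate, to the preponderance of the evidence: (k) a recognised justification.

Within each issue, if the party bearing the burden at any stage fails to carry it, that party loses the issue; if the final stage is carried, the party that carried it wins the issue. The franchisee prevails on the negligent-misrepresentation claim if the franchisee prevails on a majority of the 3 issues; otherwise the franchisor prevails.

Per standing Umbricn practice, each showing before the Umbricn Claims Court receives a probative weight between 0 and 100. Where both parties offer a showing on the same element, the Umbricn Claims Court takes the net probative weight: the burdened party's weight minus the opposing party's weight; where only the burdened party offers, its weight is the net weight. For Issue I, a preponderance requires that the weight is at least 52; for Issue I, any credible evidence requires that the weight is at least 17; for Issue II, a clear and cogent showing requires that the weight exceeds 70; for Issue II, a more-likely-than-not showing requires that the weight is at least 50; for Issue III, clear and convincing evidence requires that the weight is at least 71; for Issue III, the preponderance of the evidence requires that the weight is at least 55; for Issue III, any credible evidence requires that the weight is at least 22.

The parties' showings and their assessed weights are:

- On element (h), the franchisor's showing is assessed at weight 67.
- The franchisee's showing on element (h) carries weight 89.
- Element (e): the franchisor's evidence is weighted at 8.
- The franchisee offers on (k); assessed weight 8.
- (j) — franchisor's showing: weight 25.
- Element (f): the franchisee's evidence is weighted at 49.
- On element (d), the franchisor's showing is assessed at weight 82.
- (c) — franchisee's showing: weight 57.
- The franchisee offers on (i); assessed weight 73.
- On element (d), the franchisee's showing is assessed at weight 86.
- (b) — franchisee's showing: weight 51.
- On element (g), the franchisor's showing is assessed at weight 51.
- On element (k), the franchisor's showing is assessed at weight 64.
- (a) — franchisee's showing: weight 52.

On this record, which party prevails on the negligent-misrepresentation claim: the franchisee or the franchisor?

— Issue I —
At Stage I.1 the franchisee must meet a preponderance (weight is at least 52): on (a) the weight is 52, which does reach 52, so (a) meets the standard.
  All elements met. The franchisee retains the burden for Stage I.2.
At Stage I.2 the franchisee must meet a preponderance (weight is at least 52): on (b) the weight is 51, < 52, so (b) does not meet the standard; on (c) the weight is 57, ≥ 52, so (c) meets the standard.
  The franchisee does not carry Stage I.2.
So the franchisor prevails on this issue.
— Issue II —
Stage II.1 (franchisee, a more-likely-than-not showing, weight is at least 50): (f) 49 < 50 — fails.
  The franchisee does not carry Stage II.1.
So the franchisor prevails on this issue.
— Issue III —
At Stage III.1 the franchisee must meet clear and convincing evidence (weight is at least 71): on (i) the weight is 73, ≥ 71, so (i) meets the standard.
  All elements met. The burden passes to the franchisor.
At Stage III.2 the franchisor must meet any credible evidence (weight is at least 22): on (j) the weight is 25, ≥ 22, so (j) meets the standard.
  Stage III.2 carried; the burden remains with the franchisor.
At Stage III.3 the franchisor must meet the preponderance of the evidence (weight is at least 55): on (k) the weight is 64 less the opposing 8 gives net 56, ≥ 55, so (k) meets the standard.
  All elements met at the final stage.
All stages carried — the franchisor prevails on this issue.
Per-issue: Issue I → franchisor; Issue II → franchisor; Issue III → franchisor. The franchisee must prevail on a majority of issues; overall, the franchisor prevails.

franchisor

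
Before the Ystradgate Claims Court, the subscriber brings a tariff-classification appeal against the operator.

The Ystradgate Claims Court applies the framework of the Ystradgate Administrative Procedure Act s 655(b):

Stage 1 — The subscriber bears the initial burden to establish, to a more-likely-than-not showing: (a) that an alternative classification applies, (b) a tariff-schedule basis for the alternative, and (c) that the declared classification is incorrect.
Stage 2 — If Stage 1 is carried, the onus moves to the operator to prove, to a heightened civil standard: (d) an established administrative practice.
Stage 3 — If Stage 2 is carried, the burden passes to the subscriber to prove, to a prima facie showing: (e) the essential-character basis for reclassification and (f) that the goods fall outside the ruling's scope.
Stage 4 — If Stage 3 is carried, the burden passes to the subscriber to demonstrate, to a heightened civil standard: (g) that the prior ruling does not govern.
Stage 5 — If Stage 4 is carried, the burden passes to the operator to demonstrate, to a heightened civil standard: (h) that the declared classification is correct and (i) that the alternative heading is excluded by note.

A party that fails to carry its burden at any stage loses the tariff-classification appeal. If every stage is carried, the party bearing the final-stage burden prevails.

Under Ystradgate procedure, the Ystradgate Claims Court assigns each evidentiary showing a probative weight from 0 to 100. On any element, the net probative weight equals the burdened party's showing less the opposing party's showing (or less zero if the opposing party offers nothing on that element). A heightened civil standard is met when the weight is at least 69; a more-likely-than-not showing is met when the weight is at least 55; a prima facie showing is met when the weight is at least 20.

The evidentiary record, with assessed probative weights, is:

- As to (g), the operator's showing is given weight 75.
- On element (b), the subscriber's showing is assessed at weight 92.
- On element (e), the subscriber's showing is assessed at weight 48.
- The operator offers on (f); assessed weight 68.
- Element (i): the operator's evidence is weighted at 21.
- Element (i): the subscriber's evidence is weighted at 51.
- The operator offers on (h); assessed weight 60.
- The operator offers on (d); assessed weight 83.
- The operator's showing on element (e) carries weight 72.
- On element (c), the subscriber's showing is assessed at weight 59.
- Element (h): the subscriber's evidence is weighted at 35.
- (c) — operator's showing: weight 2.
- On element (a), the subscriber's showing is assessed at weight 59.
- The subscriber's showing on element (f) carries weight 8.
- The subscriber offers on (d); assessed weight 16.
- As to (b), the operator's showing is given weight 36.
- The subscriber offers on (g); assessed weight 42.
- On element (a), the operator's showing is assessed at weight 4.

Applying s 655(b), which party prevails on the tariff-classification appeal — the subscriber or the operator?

subscriber

At Stage 1 the subscriber must meet a more-likely-than-not showing (weight is at least 55): on (a) the weight is 59 less the opposing 4 gives net 55, ≥ 55, so (a) meets the standard; on (b) the weight is 92 less the opposing 36 gives net 56, which does reach 55, so (b) meets the standard; on (c) the weight is 59 less the opposing 2 gives net 57, ≥ 55, so (c) meets the standard.
  The subscriber carries Stage 1; the operator now bears the burden.
At Stage 2 the operator must meet a heightened civil standard (weight is at least 69): on (d) the weight is 83 less the opposing 16 gives net 67, which does not reach 69, so (d) does not meet the standard.
  Stage 2 not carried; the operator fails its burden.
The subscriber prevails.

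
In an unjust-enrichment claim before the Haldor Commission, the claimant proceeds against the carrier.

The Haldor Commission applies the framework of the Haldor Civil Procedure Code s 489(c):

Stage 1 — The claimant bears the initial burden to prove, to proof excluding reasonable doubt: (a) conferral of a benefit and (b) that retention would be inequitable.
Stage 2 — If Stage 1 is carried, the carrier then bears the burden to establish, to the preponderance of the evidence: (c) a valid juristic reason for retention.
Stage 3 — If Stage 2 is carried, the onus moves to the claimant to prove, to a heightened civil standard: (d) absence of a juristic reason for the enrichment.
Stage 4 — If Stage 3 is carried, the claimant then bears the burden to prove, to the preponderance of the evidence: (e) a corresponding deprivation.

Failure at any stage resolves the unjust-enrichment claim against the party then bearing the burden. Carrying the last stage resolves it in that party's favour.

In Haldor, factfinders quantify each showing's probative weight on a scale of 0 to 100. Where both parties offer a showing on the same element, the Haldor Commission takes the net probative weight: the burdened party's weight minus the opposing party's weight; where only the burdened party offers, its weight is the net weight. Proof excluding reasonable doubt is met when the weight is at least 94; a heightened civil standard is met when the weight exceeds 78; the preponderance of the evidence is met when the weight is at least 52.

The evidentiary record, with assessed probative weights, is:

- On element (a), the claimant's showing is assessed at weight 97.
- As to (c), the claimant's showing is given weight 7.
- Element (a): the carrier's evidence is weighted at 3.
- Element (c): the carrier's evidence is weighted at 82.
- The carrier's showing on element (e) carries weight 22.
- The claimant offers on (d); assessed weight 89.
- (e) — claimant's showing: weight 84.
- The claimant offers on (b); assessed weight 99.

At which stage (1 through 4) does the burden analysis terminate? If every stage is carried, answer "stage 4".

At Stage 1 the claimant must meet proof excluding reasonable doubt (weight is at least 94): on (a) the weight is 97 less the opposing 3 gives net 94, which does reach 94, so (a) meets the standard; on (b) the weight is 99, which does reach 94, so (b) meets the standard.
  All elements met. The burden passes to the carrier.
At Stage 2 the carrier must meet the preponderance of the evidence (weight is at least 52): on (c) the weight is 82 less the opposing 7 gives net 75, ≥ 52, so (c) meets the standard.
  The carrier carries Stage 2; the claimant now bears the burden.
At Stage 3 the claimant must meet a heightened civil standard (weight exceeds 78): on (d) the weight is 89, > 78, so (d) meets the standard.
  All elements met. The claimant retains the burden for Stage 4.
At Stage 4 the claimant must meet the preponderance of the evidence (weight is at least 52): on (e) the weight is 84 less the opposing 22 gives net 62, ≥ 52, so (e) meets the standard.
  Stage 4 carried; the final stage is satisfied.
Every stage carried; the claimant prevails.

stage 4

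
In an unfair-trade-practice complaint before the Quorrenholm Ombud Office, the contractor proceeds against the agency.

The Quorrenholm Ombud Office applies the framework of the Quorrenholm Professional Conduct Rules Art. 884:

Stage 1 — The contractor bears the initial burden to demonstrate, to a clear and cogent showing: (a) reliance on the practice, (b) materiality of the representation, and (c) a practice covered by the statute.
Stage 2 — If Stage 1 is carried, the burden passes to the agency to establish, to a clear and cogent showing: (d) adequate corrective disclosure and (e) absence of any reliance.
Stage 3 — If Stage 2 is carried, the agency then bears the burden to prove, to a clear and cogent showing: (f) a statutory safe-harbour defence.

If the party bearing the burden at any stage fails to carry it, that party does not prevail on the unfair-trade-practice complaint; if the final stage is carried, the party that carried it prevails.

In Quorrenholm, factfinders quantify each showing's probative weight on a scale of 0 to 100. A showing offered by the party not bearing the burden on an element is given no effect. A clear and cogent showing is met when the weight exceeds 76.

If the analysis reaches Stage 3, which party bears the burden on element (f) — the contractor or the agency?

Stage 3's rule assigns the burden to the agency (to a clear and cogent showing).

agency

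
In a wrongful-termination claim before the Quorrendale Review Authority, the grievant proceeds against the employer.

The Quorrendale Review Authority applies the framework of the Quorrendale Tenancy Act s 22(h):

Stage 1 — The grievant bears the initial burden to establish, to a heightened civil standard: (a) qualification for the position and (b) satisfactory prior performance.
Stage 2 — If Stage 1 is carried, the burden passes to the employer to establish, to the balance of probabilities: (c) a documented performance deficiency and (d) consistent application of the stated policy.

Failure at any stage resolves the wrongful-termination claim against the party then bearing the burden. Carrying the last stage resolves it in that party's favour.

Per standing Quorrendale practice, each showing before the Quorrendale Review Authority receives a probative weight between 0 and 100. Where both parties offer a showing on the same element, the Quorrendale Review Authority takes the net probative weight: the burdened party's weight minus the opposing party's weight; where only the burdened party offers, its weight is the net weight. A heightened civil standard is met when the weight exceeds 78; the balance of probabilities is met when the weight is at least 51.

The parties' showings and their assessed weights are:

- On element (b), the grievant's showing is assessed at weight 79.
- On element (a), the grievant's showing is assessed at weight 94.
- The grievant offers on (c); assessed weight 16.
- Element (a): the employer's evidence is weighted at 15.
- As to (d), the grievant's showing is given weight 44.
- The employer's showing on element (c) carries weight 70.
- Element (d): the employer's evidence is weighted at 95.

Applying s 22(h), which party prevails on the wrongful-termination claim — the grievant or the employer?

employer

At Stage 1 the grievant must meet a heightened civil standard (weight exceeds 78): on (a) the weight is 94 less the opposing 15 gives net 79, > 78, so (a) meets the standard; on (b) the weight is 79, which does exceed 78, so (b) meets the standard.
  Stage 1 carried; the burden shifts to the employer.
At Stage 2 the employer must meet the balance of probabilities (weight is at least 51): on (c) the weight is 70 less the opposing 16 gives net 54, which does reach 51, so (c) meets the standard; on (d) the weight is 95 less the opposing 44 gives net 51, which does reach 51, so (d) meets the standard.
  The employer carries the last stage.
With every stage satisfied, the employer prevails.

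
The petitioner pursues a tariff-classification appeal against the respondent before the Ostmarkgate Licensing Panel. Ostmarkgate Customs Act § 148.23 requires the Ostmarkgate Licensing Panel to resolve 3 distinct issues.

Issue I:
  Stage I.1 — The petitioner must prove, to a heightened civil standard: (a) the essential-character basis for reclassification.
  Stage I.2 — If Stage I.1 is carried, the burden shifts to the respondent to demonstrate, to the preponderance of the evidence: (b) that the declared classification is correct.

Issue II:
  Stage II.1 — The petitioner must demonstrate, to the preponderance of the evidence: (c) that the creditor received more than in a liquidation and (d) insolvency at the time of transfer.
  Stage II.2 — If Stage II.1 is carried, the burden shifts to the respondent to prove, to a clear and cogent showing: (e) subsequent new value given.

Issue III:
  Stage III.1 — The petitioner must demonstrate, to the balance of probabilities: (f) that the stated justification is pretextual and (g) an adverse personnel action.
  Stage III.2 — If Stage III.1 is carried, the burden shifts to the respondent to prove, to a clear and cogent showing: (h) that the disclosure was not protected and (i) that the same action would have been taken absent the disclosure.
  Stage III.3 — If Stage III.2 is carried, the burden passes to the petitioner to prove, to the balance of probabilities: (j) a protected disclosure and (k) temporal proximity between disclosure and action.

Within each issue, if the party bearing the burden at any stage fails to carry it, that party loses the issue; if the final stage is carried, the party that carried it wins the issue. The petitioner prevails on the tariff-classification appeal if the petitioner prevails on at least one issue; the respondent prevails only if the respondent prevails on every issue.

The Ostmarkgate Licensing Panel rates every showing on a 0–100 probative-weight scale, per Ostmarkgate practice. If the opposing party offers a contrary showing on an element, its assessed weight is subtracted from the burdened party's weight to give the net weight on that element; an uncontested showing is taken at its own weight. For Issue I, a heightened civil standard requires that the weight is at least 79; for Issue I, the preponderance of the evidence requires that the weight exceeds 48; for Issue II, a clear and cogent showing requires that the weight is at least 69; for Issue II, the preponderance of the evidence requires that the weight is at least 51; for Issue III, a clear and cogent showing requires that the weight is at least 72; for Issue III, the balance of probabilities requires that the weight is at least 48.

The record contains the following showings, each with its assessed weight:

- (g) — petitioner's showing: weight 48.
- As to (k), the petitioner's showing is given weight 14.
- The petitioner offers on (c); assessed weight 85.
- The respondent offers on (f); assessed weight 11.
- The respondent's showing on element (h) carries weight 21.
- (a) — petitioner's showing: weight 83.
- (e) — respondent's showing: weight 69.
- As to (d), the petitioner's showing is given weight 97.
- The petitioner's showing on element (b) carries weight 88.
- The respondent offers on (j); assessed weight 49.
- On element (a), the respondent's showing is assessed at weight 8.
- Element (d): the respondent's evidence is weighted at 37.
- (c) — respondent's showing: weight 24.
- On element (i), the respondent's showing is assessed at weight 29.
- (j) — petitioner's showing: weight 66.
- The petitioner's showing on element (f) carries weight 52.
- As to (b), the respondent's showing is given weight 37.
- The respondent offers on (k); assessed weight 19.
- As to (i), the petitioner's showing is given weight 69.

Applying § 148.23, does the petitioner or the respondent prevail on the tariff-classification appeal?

— Issue I —
Stage I.1 (petitioner, a heightened civil standard, weight is at least 79): (a) net 83−8=75 < 79 — fails.
  Stage I.1 not carried; the petitioner fails its burden.
The analysis ends at Stage I.1; the respondent prevails on this issue.
— Issue II —
Stage II.1 — burden on petitioner; standard: the preponderance of the evidence (weight is at least 51).
    (c): 85 − 24 = 61 ≥ 51 [met]
    (d): 97 − 37 = 60 ≥ 51 [met]
  The petitioner carries Stage II.1; the respondent now bears the burden.
Stage II.2 — burden on respondent; standard: a clear and cogent showing (weight is at least 69).
    (e): 69 ≥ 69 [met]
  All elements met at the final stage.
With every stage satisfied, the respondent prevails on this issue.
— Issue III —
At Stage III.1 the petitioner must meet the balance of probabilities (weight is at least 48): on (f) the weight is 52 less the opposing 11 gives net 41, < 48, so (f) does not meet the standard; on (g) the weight is 48, which does reach 48, so (g) meets the standard.
  Stage III.1 not carried; the petitioner fails its burden.
The analysis ends at Stage III.1; the respondent prevails on this issue.
Per-issue: Issue I → respondent; Issue II → respondent; Issue III → respondent. The petitioner must prevail on at least one issue; overall, the respondent prevails.

respondent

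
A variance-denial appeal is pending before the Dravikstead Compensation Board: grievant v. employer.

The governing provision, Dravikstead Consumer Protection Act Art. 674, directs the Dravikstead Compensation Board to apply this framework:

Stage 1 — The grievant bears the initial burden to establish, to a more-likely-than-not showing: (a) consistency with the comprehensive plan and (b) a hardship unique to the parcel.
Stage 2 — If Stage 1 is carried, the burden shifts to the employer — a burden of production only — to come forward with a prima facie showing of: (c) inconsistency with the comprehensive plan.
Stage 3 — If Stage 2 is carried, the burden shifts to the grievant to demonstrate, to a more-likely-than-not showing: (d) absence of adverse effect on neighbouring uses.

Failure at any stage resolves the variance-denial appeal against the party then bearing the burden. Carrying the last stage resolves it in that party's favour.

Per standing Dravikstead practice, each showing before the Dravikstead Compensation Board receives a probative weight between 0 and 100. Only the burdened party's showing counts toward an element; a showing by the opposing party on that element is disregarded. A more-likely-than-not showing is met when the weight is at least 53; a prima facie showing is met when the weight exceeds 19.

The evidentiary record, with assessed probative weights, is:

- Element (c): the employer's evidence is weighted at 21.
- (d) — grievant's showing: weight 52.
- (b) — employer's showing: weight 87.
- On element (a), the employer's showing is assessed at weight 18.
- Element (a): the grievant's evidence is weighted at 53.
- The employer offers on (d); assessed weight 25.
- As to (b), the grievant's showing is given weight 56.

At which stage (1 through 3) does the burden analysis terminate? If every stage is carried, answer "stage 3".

Stage 1 (grievant, a more-likely-than-not showing, weight is at least 53): (a) 53 (employer's 18 disregarded) ≥ 53 — meets; (b) 56 (employer's 87 disregarded) ≥ 53 — meets.
  Stage 1 carried; the burden shifts to the employer.
Stage 2 (employer, a prima facie showing, weight exceeds 19): (c) 21 > 19 — meets.
  All elements met. The burden passes to the grievant.
Stage 3 (grievant, a more-likely-than-not showing, weight is at least 53): (d) 52 (employer's 25 disregarded) < 53 — fails.
  The grievant does not carry Stage 3.
So the employer prevails.

stage 3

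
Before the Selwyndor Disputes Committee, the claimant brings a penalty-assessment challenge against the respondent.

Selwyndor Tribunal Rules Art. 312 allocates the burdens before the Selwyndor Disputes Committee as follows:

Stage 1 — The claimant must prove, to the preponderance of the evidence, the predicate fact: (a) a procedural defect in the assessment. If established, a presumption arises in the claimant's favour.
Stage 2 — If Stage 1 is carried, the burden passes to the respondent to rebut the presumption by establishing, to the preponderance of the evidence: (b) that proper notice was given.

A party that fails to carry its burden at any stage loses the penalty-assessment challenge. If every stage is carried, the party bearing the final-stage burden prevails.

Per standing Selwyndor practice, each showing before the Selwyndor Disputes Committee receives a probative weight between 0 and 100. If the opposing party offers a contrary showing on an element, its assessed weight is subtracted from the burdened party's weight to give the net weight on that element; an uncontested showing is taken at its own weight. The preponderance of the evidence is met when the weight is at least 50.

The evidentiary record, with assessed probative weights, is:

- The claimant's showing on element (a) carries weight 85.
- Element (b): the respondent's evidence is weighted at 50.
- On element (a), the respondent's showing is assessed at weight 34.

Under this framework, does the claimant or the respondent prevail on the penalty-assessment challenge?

At Stage 1 the claimant must meet the preponderance of the evidence (weight is at least 50): on (a) the weight is 85 less the opposing 34 gives net 51, ≥ 50, so (a) meets the standard.
  Stage 1 carried; the burden shifts to the respondent.
At Stage 2 the respondent must meet the preponderance of the evidence (weight is at least 50): on (b) the weight is 50, ≥ 50, so (b) meets the standard.
  All elements met at the final stage.
All stages carried — the respondent prevails.

respondent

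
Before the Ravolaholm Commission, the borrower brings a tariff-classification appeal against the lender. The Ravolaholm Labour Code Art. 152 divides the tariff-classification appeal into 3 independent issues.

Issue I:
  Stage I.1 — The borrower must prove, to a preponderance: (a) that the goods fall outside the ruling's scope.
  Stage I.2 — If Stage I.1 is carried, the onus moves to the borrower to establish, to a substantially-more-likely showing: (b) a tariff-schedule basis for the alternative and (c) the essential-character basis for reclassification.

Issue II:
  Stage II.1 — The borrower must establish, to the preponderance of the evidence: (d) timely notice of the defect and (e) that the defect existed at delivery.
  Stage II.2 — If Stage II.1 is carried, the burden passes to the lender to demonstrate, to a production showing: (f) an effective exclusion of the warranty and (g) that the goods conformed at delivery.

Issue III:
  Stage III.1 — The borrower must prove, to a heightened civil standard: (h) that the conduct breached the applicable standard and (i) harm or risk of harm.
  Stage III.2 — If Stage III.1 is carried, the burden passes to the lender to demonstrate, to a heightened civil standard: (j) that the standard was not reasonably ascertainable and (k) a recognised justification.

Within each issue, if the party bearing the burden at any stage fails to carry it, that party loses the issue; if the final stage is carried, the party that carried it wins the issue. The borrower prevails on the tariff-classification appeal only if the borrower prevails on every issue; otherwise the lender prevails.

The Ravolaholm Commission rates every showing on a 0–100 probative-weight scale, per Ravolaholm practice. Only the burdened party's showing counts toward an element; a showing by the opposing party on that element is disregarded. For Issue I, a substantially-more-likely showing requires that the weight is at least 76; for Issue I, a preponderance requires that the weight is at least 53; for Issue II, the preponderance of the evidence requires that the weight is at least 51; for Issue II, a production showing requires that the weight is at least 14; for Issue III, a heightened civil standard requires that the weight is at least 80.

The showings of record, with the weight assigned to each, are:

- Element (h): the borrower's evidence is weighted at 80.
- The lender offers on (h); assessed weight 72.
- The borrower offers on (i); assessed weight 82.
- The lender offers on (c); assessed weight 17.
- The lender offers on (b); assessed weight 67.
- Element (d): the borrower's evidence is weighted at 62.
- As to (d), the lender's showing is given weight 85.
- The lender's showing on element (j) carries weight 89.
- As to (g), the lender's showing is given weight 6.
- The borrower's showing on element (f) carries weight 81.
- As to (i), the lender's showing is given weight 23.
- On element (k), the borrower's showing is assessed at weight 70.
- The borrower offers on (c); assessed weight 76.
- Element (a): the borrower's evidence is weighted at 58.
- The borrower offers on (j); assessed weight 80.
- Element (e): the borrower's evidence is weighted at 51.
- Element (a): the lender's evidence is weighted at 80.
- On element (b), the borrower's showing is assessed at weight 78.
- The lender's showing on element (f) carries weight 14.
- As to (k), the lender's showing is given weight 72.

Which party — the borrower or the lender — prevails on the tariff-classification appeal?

— Issue I —
At Stage I.1 the borrower must meet a preponderance (weight is at least 53): on (a) the weight is 58 (the lender's 80 is given no effect), which does reach 53, so (a) meets the standard.
  All elements met. The borrower retains the burden for Stage I.2.
At Stage I.2 the borrower must meet a substantially-more-likely showing (weight is at least 76): on (b) the weight is 78 (the lender's 67 is given no effect), ≥ 76, so (b) meets the standard; on (c) the weight is 76 (the lender's 17 is given no effect), which does reach 76, so (c) meets the standard.
  The borrower carries the last stage.
With every stage satisfied, the borrower prevails on this issue.
— Issue II —
Stage II.1 — burden on borrower; standard: the preponderance of the evidence (weight is at least 51).
    (d): 62 (lender's 85 disregarded) ≥ 51 [met]
    (e): 51 ≥ 51 [met]
  The borrower carries Stage II.1; the lender now bears the burden.
Stage II.2 — burden on lender; standard: a production showing (weight is at least 14).
    (f): 14 (borrower's 81 disregarded) ≥ 14 [met]
    (g): 6 < 14 [not met]
  Not every element is met, so the lender fails to carry Stage II.2.
The borrower prevails on this issue.
— Issue III —
Stage III.1 — burden on borrower; standard: a heightened civil standard (weight is at least 80).
    (h): 80 (lender's 72 disregarded) ≥ 80 [met]
    (i): 82 (lender's 23 disregarded) ≥ 80 [met]
  Stage III.1 carried; the burden shifts to the lender.
Stage III.2 — burden on lender; standard: a heightened civil standard (weight is at least 80).
    (j): 89 (borrower's 80 disregarded) ≥ 80 [met]
    (k): 72 (borrower's 70 disregarded) < 80 [not met]
  Stage III.2 not carried; the lender fails its burden.
The analysis ends at Stage III.2; the borrower prevails on this issue.
Per-issue: Issue I → borrower; Issue II → borrower; Issue III → borrower. The borrower must prevail on every issue; overall, the borrower prevails.

borrower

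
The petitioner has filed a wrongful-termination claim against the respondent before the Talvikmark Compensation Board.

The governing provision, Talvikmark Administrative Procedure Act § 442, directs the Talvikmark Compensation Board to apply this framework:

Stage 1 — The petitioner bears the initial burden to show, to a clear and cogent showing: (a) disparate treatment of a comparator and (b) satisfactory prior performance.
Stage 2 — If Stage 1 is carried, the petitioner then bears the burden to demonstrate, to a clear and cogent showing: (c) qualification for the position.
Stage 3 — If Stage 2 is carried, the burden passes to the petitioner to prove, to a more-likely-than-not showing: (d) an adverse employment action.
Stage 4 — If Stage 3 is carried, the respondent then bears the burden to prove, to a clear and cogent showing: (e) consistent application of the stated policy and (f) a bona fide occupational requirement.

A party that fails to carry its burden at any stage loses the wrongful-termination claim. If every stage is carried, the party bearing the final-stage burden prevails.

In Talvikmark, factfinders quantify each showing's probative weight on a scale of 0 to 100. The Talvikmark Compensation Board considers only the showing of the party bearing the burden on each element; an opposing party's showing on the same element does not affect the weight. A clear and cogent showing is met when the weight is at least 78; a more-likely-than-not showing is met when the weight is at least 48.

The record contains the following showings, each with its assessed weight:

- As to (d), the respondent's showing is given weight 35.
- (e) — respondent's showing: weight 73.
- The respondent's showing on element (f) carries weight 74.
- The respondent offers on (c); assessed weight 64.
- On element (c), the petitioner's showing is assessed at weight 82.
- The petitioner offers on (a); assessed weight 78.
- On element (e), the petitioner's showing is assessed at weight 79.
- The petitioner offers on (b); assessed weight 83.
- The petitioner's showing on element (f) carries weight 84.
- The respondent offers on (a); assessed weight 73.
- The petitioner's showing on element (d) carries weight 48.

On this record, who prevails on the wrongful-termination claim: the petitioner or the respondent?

petitioner

At Stage 1 the petitioner must meet a clear and cogent showing (weight is at least 78): on (a) the weight is 78 (the respondent's 73 is given no effect), ≥ 78, so (a) meets the standard; on (b) the weight is 83, which does reach 78, so (b) meets the standard.
  Stage 1 is satisfied; the petitioner continues to bear the burden.
At Stage 2 the petitioner must meet a clear and cogent showing (weight is at least 78): on (c) the weight is 82 (the respondent's 64 is given no effect), ≥ 78, so (c) meets the standard.
  All elements met. The petitioner retains the burden for Stage 3.
At Stage 3 the petitioner must meet a more-likely-than-not showing (weight is at least 48): on (d) the weight is 48 (the respondent's 35 is given no effect), ≥ 48, so (d) meets the standard.
  All elements met. The burden passes to the respondent.
At Stage 4 the respondent must meet a clear and cogent showing (weight is at least 78): on (e) the weight is 73 (the petitioner's 79 is given no effect), < 78, so (e) does not meet the standard; on (f) the weight is 74 (the petitioner's 84 is given no effect), < 78, so (f) does not meet the standard.
  The respondent does not carry Stage 4.
The analysis ends at Stage 4; the petitioner prevails.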